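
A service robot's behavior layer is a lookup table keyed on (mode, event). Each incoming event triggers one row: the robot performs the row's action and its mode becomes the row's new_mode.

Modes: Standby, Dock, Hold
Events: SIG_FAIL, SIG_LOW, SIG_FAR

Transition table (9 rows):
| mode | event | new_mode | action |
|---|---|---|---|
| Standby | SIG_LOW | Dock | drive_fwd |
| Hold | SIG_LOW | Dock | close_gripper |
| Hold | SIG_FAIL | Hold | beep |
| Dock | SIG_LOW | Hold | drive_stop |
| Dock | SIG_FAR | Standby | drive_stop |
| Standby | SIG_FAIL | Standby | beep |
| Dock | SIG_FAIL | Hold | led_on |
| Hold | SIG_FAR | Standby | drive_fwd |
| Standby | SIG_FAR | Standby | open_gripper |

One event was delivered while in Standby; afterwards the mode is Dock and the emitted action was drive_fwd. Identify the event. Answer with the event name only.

SIG_LOW

try SIG_FAIL: (Standby, SIG_FAIL) → (Standby, beep)
try SIG_LOW: (Standby, SIG_LOW) → (Dock, drive_fwd)  ← matches
try SIG_FAR: (Standby, SIG_FAR) → (Standby, open_gripper)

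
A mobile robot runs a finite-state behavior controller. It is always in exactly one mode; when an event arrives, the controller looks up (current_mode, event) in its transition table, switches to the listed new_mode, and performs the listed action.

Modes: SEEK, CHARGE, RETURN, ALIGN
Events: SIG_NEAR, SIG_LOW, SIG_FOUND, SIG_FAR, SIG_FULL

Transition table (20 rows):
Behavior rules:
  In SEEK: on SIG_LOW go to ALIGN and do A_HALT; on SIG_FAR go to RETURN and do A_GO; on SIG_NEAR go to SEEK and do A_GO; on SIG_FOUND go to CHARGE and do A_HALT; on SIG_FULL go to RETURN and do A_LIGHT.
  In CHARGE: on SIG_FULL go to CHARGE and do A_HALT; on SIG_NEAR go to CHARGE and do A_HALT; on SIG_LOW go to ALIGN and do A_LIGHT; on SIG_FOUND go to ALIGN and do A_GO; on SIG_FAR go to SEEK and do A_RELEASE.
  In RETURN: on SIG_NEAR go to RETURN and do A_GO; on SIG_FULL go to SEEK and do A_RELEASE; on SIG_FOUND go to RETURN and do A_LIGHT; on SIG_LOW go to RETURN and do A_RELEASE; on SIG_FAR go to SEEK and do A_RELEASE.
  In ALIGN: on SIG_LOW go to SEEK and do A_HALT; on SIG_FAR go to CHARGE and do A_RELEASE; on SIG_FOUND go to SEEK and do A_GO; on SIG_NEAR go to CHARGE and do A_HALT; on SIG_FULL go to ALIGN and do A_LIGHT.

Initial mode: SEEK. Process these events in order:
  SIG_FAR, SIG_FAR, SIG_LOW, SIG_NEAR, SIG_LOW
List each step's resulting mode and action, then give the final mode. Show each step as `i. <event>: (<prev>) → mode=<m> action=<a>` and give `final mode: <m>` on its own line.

final mode: ALIGN

1. SIG_FAR: (SEEK) → mode=RETURN action=A_GO
2. SIG_FAR: (RETURN) → mode=SEEK action=A_RELEASE
3. SIG_LOW: (SEEK) → mode=ALIGN action=A_HALT
4. SIG_NEAR: (ALIGN) → mode=CHARGE action=A_HALT
5. SIG_LOW: (CHARGE) → mode=ALIGN action=A_LIGHT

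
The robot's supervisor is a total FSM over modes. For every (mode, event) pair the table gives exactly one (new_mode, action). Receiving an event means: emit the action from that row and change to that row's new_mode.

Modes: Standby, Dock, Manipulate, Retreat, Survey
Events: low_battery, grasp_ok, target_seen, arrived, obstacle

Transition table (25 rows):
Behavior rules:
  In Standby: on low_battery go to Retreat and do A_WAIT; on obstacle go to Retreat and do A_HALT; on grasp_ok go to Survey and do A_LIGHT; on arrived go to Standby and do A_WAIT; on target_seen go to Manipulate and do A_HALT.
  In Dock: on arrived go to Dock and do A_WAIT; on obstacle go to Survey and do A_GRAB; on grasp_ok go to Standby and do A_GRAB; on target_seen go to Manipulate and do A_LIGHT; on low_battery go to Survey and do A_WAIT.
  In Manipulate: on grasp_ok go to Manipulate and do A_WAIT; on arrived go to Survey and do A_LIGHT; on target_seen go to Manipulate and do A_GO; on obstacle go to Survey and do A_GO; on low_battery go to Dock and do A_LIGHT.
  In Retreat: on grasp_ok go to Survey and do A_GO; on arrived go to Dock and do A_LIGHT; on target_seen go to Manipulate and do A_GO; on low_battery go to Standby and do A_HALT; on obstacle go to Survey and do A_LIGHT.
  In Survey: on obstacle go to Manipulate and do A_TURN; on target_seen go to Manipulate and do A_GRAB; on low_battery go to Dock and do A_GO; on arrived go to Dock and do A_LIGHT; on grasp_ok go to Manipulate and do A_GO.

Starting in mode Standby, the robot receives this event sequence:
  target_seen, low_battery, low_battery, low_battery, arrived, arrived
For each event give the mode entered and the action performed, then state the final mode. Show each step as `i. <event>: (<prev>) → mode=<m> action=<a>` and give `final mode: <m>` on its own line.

1. target_seen: (Standby) → mode=Manipulate action=A_HALT
2. low_battery: (Manipulate) → mode=Dock action=A_LIGHT
3. low_battery: (Dock) → mode=Survey action=A_WAIT
4. low_battery: (Survey) → mode=Dock action=A_GO
5. arrived: (Dock) → mode=Dock action=A_WAIT
6. arrived: (Dock) → mode=Dock action=A_WAIT

final mode: Dock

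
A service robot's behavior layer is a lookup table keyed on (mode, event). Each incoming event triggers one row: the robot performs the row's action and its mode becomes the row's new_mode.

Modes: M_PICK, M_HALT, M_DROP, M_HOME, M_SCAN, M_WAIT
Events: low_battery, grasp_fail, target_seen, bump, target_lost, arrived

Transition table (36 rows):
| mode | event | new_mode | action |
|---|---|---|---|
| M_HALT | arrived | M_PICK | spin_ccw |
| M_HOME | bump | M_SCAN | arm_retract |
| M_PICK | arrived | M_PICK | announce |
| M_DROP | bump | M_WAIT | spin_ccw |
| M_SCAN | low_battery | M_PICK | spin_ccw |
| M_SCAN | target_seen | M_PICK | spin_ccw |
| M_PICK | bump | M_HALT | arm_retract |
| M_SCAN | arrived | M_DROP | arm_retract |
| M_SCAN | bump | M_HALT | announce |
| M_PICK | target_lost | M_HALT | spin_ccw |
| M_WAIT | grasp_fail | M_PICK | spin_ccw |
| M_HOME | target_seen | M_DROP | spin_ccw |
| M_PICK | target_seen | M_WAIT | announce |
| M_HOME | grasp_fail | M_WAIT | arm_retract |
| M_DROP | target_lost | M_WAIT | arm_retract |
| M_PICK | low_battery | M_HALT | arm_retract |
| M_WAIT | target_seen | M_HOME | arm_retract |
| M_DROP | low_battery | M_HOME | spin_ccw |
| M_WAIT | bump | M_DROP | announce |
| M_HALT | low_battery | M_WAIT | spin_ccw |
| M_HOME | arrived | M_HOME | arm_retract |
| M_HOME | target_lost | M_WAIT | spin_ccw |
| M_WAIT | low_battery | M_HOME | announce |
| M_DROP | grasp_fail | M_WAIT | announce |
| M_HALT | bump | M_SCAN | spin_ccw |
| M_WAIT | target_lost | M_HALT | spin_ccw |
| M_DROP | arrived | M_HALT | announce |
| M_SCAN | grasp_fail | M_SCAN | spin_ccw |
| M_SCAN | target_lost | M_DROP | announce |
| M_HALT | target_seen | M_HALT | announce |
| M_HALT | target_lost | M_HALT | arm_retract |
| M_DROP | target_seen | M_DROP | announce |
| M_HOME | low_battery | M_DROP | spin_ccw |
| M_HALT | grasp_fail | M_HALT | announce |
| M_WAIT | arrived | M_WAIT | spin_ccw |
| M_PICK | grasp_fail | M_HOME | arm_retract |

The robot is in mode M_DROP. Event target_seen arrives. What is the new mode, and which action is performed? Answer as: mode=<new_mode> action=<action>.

current mode = M_DROP; filter table to that mode:
  (M_DROP, bump) → (M_WAIT, spin_ccw)
  (M_DROP, target_lost) → (M_WAIT, arm_retract)
  (M_DROP, low_battery) → (M_HOME, spin_ccw)
  (M_DROP, grasp_fail) → (M_WAIT, announce)
  (M_DROP, arrived) → (M_HALT, announce)
  (M_DROP, target_seen) → (M_DROP, announce)  ← event matches
event = target_seen selects (M_DROP, announce)

mode=M_DROP action=announce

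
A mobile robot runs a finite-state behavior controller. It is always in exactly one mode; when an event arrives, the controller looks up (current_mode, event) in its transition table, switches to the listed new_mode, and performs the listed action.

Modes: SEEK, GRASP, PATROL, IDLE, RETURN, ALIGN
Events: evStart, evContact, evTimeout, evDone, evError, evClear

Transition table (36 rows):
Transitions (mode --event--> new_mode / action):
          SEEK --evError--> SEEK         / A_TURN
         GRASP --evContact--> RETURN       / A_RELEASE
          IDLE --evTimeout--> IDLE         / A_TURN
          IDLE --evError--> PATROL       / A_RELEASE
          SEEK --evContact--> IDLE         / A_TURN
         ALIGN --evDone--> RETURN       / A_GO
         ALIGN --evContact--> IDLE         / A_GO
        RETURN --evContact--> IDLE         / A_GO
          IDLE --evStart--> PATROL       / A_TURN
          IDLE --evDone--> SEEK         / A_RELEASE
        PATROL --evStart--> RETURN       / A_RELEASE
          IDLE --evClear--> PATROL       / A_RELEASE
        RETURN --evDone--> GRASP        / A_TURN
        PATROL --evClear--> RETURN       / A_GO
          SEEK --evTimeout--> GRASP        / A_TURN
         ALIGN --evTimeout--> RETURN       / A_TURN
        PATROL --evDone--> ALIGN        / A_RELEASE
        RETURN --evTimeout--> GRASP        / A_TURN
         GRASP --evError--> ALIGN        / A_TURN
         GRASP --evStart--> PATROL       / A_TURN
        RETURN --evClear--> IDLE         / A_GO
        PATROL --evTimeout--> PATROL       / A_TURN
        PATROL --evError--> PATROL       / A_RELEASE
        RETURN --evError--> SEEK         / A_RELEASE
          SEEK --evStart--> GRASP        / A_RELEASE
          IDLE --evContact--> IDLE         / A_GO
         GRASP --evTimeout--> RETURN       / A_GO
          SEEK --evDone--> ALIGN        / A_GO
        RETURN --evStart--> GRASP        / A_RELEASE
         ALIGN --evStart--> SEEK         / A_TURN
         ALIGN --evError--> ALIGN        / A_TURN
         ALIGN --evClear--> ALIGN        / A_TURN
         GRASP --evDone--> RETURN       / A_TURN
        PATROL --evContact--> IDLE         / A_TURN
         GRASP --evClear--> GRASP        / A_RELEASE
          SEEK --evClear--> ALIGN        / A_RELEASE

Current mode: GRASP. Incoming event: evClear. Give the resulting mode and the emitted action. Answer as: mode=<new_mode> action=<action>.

current mode = GRASP; filter table to that mode:
  (GRASP, evContact) → (RETURN, A_RELEASE)
  (GRASP, evError) → (ALIGN, A_TURN)
  (GRASP, evStart) → (PATROL, A_TURN)
  (GRASP, evTimeout) → (RETURN, A_GO)
  (GRASP, evDone) → (RETURN, A_TURN)
  (GRASP, evClear) → (GRASP, A_RELEASE)  ← event matches
event = evClear selects (GRASP, A_RELEASE)

mode=GRASP action=A_RELEASE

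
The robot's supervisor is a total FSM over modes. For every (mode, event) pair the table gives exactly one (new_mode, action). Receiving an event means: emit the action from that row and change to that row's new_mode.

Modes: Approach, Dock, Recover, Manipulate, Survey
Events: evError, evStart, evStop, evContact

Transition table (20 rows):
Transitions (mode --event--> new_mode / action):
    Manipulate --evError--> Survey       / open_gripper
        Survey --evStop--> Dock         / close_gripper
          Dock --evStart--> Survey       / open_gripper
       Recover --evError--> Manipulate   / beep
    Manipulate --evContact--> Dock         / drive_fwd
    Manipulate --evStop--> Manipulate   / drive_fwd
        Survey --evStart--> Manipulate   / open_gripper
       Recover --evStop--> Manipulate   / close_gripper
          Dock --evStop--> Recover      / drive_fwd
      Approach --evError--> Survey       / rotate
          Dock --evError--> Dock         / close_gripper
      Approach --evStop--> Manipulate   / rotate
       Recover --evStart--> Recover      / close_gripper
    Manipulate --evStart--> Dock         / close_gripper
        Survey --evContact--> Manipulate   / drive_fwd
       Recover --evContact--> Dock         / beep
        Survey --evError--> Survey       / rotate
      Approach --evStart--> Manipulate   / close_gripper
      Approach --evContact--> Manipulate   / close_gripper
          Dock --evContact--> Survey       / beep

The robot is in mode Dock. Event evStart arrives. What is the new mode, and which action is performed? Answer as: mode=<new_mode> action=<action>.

mode=Survey action=open_gripper

current mode = Dock; filter table to that mode:
  (Dock, evStart) → (Survey, open_gripper)  ← event matches
  (Dock, evStop) → (Recover, drive_fwd)
  (Dock, evError) → (Dock, close_gripper)
  (Dock, evContact) → (Survey, beep)
event = evStart selects (Survey, open_gripper)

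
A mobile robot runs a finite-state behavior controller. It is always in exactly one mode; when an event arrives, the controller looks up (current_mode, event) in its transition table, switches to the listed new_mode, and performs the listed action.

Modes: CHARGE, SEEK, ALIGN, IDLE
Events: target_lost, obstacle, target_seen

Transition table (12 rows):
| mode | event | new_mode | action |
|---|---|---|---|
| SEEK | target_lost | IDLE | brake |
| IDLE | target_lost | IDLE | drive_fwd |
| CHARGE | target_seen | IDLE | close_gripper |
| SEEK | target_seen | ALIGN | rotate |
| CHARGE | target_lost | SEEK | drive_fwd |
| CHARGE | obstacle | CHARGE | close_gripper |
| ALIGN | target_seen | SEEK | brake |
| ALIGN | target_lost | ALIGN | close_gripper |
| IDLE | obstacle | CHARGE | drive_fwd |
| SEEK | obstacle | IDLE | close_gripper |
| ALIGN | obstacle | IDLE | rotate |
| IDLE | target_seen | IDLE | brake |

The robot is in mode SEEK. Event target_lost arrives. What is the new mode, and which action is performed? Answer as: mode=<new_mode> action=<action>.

current mode = SEEK; filter table to that mode:
  (SEEK, target_lost) → (IDLE, brake)  ← event matches
  (SEEK, target_seen) → (ALIGN, rotate)
  (SEEK, obstacle) → (IDLE, close_gripper)
event = target_lost selects (IDLE, brake)

mode=IDLE action=brake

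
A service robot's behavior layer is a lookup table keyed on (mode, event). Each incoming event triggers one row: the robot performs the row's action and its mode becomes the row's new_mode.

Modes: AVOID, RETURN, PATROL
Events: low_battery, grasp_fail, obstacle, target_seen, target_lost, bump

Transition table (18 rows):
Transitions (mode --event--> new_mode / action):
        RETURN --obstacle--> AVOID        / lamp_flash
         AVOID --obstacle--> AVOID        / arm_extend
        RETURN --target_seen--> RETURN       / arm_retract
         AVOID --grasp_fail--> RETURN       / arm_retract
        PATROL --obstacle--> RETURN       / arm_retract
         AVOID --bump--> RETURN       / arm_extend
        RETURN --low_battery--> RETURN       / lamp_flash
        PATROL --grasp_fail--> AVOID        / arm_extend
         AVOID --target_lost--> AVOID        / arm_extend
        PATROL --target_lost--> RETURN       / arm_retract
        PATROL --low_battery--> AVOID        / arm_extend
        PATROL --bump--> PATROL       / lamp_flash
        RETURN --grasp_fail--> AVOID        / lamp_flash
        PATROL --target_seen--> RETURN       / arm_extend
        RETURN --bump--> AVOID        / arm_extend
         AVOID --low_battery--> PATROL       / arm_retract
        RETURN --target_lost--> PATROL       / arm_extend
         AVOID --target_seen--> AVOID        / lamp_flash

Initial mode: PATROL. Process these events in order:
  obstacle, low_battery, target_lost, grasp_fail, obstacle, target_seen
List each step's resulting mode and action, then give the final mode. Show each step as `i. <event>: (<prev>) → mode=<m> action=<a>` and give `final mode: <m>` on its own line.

1. obstacle: (PATROL) → mode=RETURN action=arm_retract
2. low_battery: (RETURN) → mode=RETURN action=lamp_flash
3. target_lost: (RETURN) → mode=PATROL action=arm_extend
4. grasp_fail: (PATROL) → mode=AVOID action=arm_extend
5. obstacle: (AVOID) → mode=AVOID action=arm_extend
6. target_seen: (AVOID) → mode=AVOID action=lamp_flash

final mode: AVOID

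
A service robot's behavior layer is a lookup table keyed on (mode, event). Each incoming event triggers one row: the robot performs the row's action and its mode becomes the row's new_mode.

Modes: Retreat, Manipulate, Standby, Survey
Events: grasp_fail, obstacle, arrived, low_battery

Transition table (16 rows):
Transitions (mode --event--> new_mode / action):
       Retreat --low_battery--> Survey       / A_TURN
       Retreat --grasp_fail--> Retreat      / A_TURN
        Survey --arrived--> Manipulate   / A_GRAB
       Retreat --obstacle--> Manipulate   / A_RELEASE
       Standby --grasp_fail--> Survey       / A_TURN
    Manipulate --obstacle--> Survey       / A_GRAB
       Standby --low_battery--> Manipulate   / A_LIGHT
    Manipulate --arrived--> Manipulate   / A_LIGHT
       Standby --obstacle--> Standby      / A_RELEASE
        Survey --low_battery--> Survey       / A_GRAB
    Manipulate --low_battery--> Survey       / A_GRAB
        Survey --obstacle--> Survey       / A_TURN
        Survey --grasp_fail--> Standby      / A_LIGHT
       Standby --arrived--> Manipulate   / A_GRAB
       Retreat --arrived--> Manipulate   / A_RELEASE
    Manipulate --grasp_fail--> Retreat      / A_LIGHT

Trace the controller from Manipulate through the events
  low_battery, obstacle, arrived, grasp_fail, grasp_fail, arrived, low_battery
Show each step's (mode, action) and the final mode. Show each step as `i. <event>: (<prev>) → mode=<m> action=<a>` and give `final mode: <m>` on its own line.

final mode: Survey

1. low_battery: (Manipulate) → mode=Survey action=A_GRAB
2. obstacle: (Survey) → mode=Survey action=A_TURN
3. arrived: (Survey) → mode=Manipulate action=A_GRAB
4. grasp_fail: (Manipulate) → mode=Retreat action=A_LIGHT
5. grasp_fail: (Retreat) → mode=Retreat action=A_TURN
6. arrived: (Retreat) → mode=Manipulate action=A_RELEASE
7. low_battery: (Manipulate) → mode=Survey action=A_GRAB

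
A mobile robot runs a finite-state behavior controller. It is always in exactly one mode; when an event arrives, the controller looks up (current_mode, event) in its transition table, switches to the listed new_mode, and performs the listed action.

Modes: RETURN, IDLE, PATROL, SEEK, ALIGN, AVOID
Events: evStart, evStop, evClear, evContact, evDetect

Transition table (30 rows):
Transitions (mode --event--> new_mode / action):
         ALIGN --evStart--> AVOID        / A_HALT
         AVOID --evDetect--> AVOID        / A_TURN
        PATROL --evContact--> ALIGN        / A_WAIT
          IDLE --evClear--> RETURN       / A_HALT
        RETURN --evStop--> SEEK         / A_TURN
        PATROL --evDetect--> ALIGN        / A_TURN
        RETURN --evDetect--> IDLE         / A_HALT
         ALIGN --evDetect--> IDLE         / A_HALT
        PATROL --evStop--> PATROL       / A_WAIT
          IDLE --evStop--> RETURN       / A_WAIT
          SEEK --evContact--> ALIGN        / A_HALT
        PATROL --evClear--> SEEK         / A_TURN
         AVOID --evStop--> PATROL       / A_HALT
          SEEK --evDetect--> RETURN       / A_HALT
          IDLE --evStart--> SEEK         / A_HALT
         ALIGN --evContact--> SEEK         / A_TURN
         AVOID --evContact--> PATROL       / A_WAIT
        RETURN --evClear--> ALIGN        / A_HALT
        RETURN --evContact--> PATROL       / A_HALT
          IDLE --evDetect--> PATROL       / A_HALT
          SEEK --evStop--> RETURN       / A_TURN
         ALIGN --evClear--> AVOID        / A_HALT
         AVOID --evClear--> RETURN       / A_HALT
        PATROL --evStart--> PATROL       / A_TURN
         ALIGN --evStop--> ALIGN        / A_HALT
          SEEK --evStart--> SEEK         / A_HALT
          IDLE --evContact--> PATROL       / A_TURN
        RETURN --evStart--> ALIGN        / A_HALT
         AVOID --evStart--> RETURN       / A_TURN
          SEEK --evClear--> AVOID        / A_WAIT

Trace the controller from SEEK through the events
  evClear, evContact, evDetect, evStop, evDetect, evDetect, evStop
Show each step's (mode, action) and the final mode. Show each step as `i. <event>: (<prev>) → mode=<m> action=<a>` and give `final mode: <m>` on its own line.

final mode: PATROL

1. evClear: (SEEK) → mode=AVOID action=A_WAIT
2. evContact: (AVOID) → mode=PATROL action=A_WAIT
3. evDetect: (PATROL) → mode=ALIGN action=A_TURN
4. evStop: (ALIGN) → mode=ALIGN action=A_HALT
5. evDetect: (ALIGN) → mode=IDLE action=A_HALT
6. evDetect: (IDLE) → mode=PATROL action=A_HALT
7. evStop: (PATROL) → mode=PATROL action=A_WAIT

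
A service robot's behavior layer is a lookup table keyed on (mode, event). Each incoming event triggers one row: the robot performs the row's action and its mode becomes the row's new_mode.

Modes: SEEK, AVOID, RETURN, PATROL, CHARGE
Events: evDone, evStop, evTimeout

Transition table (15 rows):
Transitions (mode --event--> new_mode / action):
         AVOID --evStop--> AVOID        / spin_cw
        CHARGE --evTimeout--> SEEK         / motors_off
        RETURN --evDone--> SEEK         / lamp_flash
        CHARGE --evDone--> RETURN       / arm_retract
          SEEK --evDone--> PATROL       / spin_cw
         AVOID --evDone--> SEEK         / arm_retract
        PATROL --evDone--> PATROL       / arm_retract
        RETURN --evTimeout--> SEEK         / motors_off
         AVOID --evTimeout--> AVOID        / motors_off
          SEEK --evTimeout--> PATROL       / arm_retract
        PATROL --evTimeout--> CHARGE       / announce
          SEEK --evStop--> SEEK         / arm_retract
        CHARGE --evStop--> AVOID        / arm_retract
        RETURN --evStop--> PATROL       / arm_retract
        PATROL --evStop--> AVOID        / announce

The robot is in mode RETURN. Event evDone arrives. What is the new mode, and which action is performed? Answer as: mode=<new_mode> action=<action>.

mode=SEEK action=lamp_flash

current mode = RETURN; filter table to that mode:
  (RETURN, evDone) → (SEEK, lamp_flash)  ← event matches
  (RETURN, evTimeout) → (SEEK, motors_off)
  (RETURN, evStop) → (PATROL, arm_retract)
event = evDone selects (SEEK, lamp_flash)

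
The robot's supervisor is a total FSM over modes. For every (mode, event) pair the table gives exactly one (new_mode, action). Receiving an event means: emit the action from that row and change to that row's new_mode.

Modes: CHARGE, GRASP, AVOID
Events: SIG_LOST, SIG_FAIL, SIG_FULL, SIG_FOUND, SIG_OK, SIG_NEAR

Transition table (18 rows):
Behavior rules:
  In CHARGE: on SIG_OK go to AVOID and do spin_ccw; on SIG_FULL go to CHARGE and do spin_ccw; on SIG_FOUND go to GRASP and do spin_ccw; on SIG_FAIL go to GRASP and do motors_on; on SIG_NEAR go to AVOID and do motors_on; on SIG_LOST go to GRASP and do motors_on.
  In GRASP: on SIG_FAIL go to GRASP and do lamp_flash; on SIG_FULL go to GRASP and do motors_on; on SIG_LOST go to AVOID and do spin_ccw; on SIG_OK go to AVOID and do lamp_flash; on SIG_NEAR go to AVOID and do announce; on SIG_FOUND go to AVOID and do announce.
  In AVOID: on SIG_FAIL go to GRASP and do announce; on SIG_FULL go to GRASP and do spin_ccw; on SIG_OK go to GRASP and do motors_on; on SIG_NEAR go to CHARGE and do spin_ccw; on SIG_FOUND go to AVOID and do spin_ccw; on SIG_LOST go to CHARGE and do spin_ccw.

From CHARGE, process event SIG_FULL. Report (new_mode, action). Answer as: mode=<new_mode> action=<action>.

mode=CHARGE action=spin_ccw

current mode = CHARGE; filter table to that mode:
  (CHARGE, SIG_OK) → (AVOID, spin_ccw)
  (CHARGE, SIG_FULL) → (CHARGE, spin_ccw)  ← event matches
  (CHARGE, SIG_FOUND) → (GRASP, spin_ccw)
  (CHARGE, SIG_FAIL) → (GRASP, motors_on)
  (CHARGE, SIG_NEAR) → (AVOID, motors_on)
  (CHARGE, SIG_LOST) → (GRASP, motors_on)
event = SIG_FULL selects (CHARGE, spin_ccw)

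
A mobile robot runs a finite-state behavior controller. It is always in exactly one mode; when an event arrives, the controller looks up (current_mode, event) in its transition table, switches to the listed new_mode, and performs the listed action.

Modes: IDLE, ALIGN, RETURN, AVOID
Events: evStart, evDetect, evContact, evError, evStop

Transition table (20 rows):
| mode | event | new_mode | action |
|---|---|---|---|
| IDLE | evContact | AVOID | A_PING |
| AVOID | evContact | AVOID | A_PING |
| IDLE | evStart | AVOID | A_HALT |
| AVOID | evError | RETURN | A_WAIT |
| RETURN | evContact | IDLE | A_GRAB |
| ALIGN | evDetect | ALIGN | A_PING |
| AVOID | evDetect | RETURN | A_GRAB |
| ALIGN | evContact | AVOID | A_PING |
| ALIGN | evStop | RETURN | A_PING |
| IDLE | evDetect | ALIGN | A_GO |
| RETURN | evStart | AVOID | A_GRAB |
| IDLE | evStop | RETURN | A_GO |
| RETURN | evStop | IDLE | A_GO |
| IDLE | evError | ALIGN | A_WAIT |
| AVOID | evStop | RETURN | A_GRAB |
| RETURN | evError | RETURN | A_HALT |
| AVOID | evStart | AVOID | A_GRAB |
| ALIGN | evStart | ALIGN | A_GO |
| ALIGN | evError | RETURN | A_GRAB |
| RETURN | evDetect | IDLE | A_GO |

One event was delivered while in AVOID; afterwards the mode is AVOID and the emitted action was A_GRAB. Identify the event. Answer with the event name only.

try evStart: (AVOID, evStart) → (AVOID, A_GRAB)  ← matches
try evDetect: (AVOID, evDetect) → (RETURN, A_GRAB)
try evContact: (AVOID, evContact) → (AVOID, A_PING)
try evError: (AVOID, evError) → (RETURN, A_WAIT)
try evStop: (AVOID, evStop) → (RETURN, A_GRAB)

evStart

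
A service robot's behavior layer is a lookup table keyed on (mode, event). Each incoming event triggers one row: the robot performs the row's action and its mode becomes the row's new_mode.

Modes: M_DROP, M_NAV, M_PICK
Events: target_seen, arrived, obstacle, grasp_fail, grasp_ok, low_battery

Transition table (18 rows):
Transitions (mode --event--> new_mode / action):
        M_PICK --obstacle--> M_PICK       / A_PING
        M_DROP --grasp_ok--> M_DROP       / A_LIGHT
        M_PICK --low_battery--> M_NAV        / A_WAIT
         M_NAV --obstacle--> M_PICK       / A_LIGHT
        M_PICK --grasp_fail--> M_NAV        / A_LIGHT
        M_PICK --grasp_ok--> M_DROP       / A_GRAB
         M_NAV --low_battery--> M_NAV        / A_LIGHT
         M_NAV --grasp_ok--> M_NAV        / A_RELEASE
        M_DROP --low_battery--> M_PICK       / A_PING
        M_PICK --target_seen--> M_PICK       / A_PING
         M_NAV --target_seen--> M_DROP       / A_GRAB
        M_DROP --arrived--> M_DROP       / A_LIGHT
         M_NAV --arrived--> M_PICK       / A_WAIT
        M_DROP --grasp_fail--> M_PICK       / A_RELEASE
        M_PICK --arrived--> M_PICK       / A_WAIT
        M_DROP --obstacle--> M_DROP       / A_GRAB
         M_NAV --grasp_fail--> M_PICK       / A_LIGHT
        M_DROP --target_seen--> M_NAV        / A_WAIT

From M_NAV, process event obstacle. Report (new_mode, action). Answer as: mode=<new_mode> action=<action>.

mode=M_PICK action=A_LIGHT

current mode = M_NAV; filter table to that mode:
  (M_NAV, obstacle) → (M_PICK, A_LIGHT)  ← event matches
  (M_NAV, low_battery) → (M_NAV, A_LIGHT)
  (M_NAV, grasp_ok) → (M_NAV, A_RELEASE)
  (M_NAV, target_seen) → (M_DROP, A_GRAB)
  (M_NAV, arrived) → (M_PICK, A_WAIT)
  (M_NAV, grasp_fail) → (M_PICK, A_LIGHT)
event = obstacle selects (M_PICK, A_LIGHT)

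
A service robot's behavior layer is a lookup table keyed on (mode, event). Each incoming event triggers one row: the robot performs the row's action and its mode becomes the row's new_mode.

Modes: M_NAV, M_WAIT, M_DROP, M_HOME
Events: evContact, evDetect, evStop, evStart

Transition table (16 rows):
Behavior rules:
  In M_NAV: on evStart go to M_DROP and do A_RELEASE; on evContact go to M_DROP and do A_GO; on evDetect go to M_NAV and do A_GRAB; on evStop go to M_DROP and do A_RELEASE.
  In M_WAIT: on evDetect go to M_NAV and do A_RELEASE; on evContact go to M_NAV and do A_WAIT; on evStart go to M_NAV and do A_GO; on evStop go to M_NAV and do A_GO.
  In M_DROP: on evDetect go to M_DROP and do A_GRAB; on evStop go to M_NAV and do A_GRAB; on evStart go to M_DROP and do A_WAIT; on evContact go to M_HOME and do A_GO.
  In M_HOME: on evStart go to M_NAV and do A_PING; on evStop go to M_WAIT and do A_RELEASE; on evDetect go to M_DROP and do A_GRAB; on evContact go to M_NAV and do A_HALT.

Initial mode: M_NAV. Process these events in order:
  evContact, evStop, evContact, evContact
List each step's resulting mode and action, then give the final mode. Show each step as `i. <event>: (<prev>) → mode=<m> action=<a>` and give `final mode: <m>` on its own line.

final mode: M_HOME

1. evContact: (M_NAV) → mode=M_DROP action=A_GO
2. evStop: (M_DROP) → mode=M_NAV action=A_GRAB
3. evContact: (M_NAV) → mode=M_DROP action=A_GO
4. evContact: (M_DROP) → mode=M_HOME action=A_GO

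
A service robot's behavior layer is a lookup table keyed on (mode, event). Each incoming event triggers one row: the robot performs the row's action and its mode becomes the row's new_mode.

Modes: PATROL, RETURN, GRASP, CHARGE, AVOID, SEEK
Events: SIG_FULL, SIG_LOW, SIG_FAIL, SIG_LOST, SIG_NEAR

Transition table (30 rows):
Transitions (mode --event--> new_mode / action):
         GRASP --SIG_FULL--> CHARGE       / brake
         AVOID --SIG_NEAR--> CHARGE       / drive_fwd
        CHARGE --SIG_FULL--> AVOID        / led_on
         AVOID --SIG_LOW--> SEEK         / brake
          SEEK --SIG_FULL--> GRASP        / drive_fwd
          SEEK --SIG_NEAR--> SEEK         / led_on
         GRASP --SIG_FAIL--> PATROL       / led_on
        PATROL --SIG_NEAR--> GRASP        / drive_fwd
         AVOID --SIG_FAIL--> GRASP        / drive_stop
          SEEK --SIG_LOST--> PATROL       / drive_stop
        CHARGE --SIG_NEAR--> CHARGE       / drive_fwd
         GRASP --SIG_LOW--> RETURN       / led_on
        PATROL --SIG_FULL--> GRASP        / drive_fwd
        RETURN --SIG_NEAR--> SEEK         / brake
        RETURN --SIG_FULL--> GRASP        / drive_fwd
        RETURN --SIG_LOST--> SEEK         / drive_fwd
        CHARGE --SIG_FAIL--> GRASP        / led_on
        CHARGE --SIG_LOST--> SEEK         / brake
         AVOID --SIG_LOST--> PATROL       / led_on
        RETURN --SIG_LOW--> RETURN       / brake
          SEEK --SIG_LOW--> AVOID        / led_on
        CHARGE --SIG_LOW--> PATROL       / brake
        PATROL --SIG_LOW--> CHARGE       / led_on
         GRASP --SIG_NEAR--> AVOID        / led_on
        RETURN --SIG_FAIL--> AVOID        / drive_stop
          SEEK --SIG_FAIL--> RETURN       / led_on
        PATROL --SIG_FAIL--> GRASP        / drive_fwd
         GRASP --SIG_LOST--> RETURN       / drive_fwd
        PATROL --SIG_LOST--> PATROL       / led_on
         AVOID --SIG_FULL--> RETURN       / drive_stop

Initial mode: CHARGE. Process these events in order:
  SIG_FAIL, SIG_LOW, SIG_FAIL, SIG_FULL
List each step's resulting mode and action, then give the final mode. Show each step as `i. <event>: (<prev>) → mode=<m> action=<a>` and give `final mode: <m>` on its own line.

final mode: RETURN

1. SIG_FAIL: (CHARGE) → mode=GRASP action=led_on
2. SIG_LOW: (GRASP) → mode=RETURN action=led_on
3. SIG_FAIL: (RETURN) → mode=AVOID action=drive_stop
4. SIG_FULL: (AVOID) → mode=RETURN action=drive_stop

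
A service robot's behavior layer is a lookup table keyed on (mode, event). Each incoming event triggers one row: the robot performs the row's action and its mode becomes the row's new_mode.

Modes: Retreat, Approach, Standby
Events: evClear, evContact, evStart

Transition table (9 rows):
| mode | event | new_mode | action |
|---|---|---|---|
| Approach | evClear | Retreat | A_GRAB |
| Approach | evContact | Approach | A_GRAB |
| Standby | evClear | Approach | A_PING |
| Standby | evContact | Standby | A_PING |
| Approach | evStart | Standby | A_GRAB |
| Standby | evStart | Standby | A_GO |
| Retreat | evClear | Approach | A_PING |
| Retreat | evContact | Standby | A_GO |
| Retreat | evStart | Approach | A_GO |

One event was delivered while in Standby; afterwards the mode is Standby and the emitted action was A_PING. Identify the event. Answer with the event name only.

try evClear: (Standby, evClear) → (Approach, A_PING)
try evContact: (Standby, evContact) → (Standby, A_PING)  ← matches
try evStart: (Standby, evStart) → (Standby, A_GO)

evContact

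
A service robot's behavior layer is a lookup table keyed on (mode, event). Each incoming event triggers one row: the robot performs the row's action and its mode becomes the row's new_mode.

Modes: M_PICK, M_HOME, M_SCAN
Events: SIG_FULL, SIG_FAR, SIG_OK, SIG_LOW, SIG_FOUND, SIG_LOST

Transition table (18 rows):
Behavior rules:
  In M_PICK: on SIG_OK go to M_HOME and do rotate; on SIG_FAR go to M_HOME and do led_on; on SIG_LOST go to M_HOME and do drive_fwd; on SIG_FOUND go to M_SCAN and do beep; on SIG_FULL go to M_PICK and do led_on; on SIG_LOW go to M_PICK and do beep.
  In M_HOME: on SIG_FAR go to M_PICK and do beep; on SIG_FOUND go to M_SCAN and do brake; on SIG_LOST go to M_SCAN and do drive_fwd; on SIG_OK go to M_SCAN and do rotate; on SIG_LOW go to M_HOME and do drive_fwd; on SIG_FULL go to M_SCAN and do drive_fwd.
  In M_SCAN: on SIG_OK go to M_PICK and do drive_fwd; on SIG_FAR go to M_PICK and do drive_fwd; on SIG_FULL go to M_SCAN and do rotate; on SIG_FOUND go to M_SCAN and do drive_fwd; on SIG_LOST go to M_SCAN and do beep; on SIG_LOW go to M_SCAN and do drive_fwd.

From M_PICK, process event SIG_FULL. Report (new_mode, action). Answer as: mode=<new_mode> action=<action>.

current mode = M_PICK; filter table to that mode:
  (M_PICK, SIG_OK) → (M_HOME, rotate)
  (M_PICK, SIG_FAR) → (M_HOME, led_on)
  (M_PICK, SIG_LOST) → (M_HOME, drive_fwd)
  (M_PICK, SIG_FOUND) → (M_SCAN, beep)
  (M_PICK, SIG_FULL) → (M_PICK, led_on)  ← event matches
  (M_PICK, SIG_LOW) → (M_PICK, beep)
event = SIG_FULL selects (M_PICK, led_on)

mode=M_PICK action=led_on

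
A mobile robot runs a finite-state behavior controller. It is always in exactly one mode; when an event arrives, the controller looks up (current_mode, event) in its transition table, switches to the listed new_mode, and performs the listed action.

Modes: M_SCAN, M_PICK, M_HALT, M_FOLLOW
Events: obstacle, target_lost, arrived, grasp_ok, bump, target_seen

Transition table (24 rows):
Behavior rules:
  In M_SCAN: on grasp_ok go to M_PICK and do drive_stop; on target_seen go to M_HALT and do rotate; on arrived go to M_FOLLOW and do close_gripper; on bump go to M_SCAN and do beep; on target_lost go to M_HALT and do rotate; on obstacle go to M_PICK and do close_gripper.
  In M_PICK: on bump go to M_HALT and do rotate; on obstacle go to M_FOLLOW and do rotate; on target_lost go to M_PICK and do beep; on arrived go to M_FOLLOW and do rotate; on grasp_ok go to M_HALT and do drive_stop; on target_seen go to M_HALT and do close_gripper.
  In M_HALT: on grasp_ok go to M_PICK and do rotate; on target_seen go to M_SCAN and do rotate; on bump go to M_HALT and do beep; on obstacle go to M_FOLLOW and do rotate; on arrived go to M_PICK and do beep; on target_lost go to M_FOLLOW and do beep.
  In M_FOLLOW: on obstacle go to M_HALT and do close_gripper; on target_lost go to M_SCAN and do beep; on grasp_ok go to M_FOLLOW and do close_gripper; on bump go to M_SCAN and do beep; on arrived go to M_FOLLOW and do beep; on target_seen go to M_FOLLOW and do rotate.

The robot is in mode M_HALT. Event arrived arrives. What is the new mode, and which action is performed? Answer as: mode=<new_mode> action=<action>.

mode=M_PICK action=beep

current mode = M_HALT; filter table to that mode:
  (M_HALT, grasp_ok) → (M_PICK, rotate)
  (M_HALT, target_seen) → (M_SCAN, rotate)
  (M_HALT, bump) → (M_HALT, beep)
  (M_HALT, obstacle) → (M_FOLLOW, rotate)
  (M_HALT, arrived) → (M_PICK, beep)  ← event matches
  (M_HALT, target_lost) → (M_FOLLOW, beep)
event = arrived selects (M_PICK, beep)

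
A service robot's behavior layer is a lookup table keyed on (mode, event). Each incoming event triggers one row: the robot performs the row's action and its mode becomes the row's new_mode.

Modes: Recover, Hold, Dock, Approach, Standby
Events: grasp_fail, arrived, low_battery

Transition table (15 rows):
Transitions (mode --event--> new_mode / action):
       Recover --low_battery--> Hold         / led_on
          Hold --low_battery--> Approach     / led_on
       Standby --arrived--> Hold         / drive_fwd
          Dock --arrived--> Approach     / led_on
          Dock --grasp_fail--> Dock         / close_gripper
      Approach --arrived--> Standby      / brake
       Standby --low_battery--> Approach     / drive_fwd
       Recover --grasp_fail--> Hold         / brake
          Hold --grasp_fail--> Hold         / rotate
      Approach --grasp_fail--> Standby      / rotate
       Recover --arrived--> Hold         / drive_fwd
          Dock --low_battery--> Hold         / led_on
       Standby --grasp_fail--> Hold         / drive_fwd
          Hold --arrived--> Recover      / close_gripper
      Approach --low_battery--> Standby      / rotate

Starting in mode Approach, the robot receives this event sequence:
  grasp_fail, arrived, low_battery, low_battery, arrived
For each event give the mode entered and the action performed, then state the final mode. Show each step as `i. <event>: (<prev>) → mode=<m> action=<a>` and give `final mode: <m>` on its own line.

final mode: Hold

1. grasp_fail: (Approach) → mode=Standby action=rotate
2. arrived: (Standby) → mode=Hold action=drive_fwd
3. low_battery: (Hold) → mode=Approach action=led_on
4. low_battery: (Approach) → mode=Standby action=rotate
5. arrived: (Standby) → mode=Hold action=drive_fwd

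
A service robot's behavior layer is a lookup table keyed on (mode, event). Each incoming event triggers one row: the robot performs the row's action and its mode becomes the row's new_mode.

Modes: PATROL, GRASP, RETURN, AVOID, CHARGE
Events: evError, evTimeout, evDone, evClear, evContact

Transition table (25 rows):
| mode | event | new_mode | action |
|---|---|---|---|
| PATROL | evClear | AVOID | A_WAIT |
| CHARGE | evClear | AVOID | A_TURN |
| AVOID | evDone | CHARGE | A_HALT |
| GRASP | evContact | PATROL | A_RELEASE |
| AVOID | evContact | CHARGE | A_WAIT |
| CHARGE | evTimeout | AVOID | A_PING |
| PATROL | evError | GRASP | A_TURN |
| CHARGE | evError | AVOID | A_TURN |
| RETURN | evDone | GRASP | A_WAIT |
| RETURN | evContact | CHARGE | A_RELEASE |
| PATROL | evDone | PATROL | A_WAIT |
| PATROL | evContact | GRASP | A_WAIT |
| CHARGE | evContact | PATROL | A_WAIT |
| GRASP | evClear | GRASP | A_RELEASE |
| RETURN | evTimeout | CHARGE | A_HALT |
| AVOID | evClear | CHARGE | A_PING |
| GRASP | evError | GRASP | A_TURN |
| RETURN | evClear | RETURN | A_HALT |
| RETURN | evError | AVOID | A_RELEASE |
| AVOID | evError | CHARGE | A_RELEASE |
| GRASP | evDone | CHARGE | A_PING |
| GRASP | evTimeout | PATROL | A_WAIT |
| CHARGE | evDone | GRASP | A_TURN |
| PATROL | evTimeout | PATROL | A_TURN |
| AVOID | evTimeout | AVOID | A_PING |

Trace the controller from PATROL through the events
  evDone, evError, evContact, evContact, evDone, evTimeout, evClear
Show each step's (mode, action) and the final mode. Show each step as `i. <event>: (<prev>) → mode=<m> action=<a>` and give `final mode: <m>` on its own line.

final mode: CHARGE

1. evDone: (PATROL) → mode=PATROL action=A_WAIT
2. evError: (PATROL) → mode=GRASP action=A_TURN
3. evContact: (GRASP) → mode=PATROL action=A_RELEASE
4. evContact: (PATROL) → mode=GRASP action=A_WAIT
5. evDone: (GRASP) → mode=CHARGE action=A_PING
6. evTimeout: (CHARGE) → mode=AVOID action=A_PING
7. evClear: (AVOID) → mode=CHARGE action=A_PING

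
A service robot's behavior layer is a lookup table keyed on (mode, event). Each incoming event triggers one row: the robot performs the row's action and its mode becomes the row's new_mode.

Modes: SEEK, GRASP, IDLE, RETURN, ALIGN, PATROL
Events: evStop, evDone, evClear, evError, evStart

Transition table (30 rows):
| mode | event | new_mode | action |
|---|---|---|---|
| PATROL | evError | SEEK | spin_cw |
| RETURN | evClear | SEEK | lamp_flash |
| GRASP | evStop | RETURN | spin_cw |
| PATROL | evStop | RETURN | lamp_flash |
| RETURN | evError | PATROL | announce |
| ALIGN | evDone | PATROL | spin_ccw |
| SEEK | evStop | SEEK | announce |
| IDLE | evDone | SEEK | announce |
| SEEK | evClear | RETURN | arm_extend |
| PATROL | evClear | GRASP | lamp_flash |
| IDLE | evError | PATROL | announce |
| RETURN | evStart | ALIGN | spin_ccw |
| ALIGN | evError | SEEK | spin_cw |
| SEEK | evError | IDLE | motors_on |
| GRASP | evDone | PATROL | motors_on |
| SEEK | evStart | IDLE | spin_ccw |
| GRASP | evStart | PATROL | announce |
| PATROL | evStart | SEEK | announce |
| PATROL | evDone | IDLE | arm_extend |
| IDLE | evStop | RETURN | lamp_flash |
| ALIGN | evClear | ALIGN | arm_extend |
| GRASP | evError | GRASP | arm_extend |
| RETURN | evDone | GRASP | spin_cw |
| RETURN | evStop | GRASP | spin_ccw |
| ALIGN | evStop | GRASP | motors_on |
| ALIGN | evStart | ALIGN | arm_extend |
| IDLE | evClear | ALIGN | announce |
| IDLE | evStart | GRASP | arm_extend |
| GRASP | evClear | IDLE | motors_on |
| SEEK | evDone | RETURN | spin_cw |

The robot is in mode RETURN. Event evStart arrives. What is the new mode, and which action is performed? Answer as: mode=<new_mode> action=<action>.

mode=ALIGN action=spin_ccw

current mode = RETURN; filter table to that mode:
  (RETURN, evClear) → (SEEK, lamp_flash)
  (RETURN, evError) → (PATROL, announce)
  (RETURN, evStart) → (ALIGN, spin_ccw)  ← event matches
  (RETURN, evDone) → (GRASP, spin_cw)
  (RETURN, evStop) → (GRASP, spin_ccw)
event = evStart selects (ALIGN, spin_ccw)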